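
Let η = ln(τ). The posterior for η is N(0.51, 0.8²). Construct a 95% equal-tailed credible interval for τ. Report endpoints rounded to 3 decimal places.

On the log scale the 95% interval is 0.51 ± 1.960 × 0.8 = [-1.0580, 2.0780].
Exponentiate: [e^-1.0580, e^2.0780] = [0.347, 7.988].

[0.347, 7.988]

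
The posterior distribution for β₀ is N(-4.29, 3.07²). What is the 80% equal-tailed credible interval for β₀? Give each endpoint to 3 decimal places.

The posterior is symmetric, so the 80% equal-tailed interval is β₀ = -4.29 ± z·3.07 with z = 1.282.
Half-width: 1.282 × 3.07 = 3.934.
-4.29 − 3.934 = -8.224; -4.29 + 3.934 = -0.356.

[-8.224, -0.356]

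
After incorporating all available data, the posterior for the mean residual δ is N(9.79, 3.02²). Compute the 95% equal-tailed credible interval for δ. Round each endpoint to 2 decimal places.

[3.87, 15.71]

The posterior is symmetric, so the 95% equal-tailed interval is δ = 9.79 ± z·3.02 with z = 1.960.
Half-width: 1.960 × 3.02 = 5.92.
9.79 − 5.92 = 3.87; 9.79 + 5.92 = 15.71.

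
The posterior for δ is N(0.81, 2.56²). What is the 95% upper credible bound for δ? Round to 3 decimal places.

5.021

Need U with P(δ ≤ U) = 0.95: U = 0.81 + z_{0.05}·2.56.
z = 1.645; U = 0.81 + 1.645 × 2.56 = 5.021.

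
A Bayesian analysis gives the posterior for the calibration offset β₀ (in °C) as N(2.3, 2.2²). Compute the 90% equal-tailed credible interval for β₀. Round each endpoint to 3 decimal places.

[-1.319, 5.919]

The posterior is symmetric, so the 90% equal-tailed interval is β₀ = 2.3 ± z·2.2 with z = 1.645.
Half-width: 1.645 × 2.2 = 3.619.
2.3 − 3.619 = -1.319; 2.3 + 3.619 = 5.919.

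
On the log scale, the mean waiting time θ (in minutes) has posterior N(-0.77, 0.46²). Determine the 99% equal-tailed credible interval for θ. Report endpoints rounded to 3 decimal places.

On the log scale the 99% interval is -0.77 ± 2.576 × 0.46 = [-1.9549, 0.4149].
Exponentiate: [e^-1.9549, e^0.4149] = [0.142, 1.514].

[0.142, 1.514]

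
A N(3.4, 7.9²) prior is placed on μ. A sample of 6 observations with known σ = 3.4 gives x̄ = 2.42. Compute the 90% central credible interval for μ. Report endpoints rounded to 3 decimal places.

[0.201, 4.698]

Posterior precision = 1/7.9² + 6/3.4² = 0.0160 + 0.5190 = 0.5351, so posterior SD = 1.3671.
Posterior mean = (3.4/7.9² + 6·2.42/3.4²) / 0.5351 = 2.4493.
Interval: 2.4493 ± 1.645 × 1.3671 → [0.201, 4.698].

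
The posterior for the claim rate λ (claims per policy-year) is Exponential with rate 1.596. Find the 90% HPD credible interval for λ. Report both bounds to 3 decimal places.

[0.000, 1.443]

The exponential density is strictly decreasing on [0, ∞), so the HPD interval is anchored at 0: [0, q] with P(λ ≤ q) = 0.90.
q = −ln(1 − 0.90) / 1.596 = 2.3026 / 1.596 = 1.443.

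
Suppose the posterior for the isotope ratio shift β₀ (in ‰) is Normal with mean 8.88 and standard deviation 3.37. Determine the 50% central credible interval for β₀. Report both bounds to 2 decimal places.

The posterior is symmetric, so the 50% equal-tailed interval is β₀ = 8.88 ± z·3.37 with z = 0.674.
Half-width: 0.674 × 3.37 = 2.27.
8.88 − 2.27 = 6.61; 8.88 + 2.27 = 11.15.

[6.61, 11.15]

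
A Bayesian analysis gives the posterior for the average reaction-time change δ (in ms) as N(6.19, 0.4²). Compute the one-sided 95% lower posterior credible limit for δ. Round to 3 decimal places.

5.532

Need L with P(δ ≥ L) = 0.95: L = 6.19 − z_{0.05}·0.4.
z = 1.645; L = 6.19 − 1.645 × 0.4 = 5.532.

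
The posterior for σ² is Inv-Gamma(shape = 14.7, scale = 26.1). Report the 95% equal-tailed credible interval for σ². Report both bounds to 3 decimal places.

[1.129, 3.194]

Inverse-Gamma(14.7, 26.1) quantiles: F⁻¹(0.025) and F⁻¹(0.975).
Equivalently, 1/σ² ~ Gamma(14.7, rate = 26.1); invert its 0.975 and 0.025 quantiles.
Posterior mean ≈ 1.905, SD ≈ 0.535; a Normal approximation gives roughly [0.857, 2.953].
Exact: lower = 1.129; upper = 3.194.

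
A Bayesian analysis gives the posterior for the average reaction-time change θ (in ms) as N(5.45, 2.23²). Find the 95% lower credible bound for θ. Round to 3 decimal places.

Need L with P(θ ≥ L) = 0.95: L = 5.45 − z_{0.05}·2.23.
z = 1.645; L = 5.45 − 1.645 × 2.23 = 1.782.

1.782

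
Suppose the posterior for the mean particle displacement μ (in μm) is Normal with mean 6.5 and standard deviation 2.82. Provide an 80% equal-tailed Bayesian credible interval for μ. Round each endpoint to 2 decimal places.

[2.89, 10.11]

The posterior is symmetric, so the 80% equal-tailed interval is μ = 6.5 ± z·2.82 with z = 1.282.
Half-width: 1.282 × 2.82 = 3.61.
6.5 − 3.61 = 2.89; 6.5 + 3.61 = 10.11.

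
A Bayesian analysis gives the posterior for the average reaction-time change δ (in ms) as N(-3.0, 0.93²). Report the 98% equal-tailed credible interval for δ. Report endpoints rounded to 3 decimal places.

[-5.164, -0.836]

The posterior is symmetric, so the 98% equal-tailed interval is δ = -3.0 ± z·0.93 with z = 2.326.
Half-width: 2.326 × 0.93 = 2.164.
-3.0 − 2.164 = -5.164; -3.0 + 2.164 = -0.836.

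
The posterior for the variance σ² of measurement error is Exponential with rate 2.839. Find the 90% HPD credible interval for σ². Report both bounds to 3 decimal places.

The exponential density is strictly decreasing on [0, ∞), so the HPD interval is anchored at 0: [0, q] with P(σ² ≤ q) = 0.90.
q = −ln(1 − 0.90) / 2.839 = 2.3026 / 2.839 = 0.811.

[0.000, 0.811]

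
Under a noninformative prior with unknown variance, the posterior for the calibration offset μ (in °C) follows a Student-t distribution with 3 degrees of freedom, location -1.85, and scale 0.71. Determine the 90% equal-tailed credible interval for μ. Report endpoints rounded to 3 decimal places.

[-3.521, -0.179]

The t_3 distribution is symmetric; the 90% interval is -1.85 ± t·0.71 with t_{0.95,3} = 2.353.
Half-width: 2.353 × 0.71 = 1.671.
-1.85 − 1.671 = -3.521; -1.85 + 1.671 = -0.179.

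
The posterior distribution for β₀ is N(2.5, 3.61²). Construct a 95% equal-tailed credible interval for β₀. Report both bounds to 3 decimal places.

The posterior is symmetric, so the 95% equal-tailed interval is β₀ = 2.5 ± z·3.61 with z = 1.960.
Half-width: 1.960 × 3.61 = 7.075.
2.5 − 7.075 = -4.575; 2.5 + 7.075 = 9.575.

[-4.575, 9.575]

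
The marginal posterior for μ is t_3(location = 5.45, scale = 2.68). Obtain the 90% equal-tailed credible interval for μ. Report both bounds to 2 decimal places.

[-0.86, 11.76]

The t_3 distribution is symmetric; the 90% interval is 5.45 ± t·2.68 with t_{0.95,3} = 2.353.
Half-width: 2.353 × 2.68 = 6.31.
5.45 − 6.31 = -0.86; 5.45 + 6.31 = 11.76.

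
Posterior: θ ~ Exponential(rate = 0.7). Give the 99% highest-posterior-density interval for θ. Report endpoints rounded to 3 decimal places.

[0.000, 6.579]

The exponential density is strictly decreasing on [0, ∞), so the HPD interval is anchored at 0: [0, q] with P(θ ≤ q) = 0.99.
q = −ln(1 − 0.99) / 0.7 = 4.6052 / 0.7 = 6.579.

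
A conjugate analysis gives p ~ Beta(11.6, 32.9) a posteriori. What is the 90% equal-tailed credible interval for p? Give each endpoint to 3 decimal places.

Posterior: Beta(11.6, 32.9).
Equal-tailed 90% interval: the 0.05 and 0.95 quantiles of Beta(11.6, 32.9).
Posterior mean ≈ 0.261, SD ≈ 0.065; a Normal approximation gives roughly [0.154, 0.368].
Exact: F⁻¹(0.05) = 0.160; F⁻¹(0.95) = 0.374.

[0.160, 0.374]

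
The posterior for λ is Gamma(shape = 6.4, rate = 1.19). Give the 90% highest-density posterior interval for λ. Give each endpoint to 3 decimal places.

The posterior is unimodal and skewed, so the HPD interval has equal density at both endpoints and is the shortest 90% interval.
Solving f(2.006) = f(8.623) with F(8.623) − F(2.006) = 0.90 gives [2.006, 8.623].
For comparison, the equal-tailed interval is [2.419, 9.284]; the HPD is narrower and shifted toward the mode.

[2.006, 8.623]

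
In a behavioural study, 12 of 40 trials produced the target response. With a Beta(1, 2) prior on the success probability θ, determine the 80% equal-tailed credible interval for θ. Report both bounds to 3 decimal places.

Posterior: Beta(1+12, 2+28) = Beta(13, 30).
Equal-tailed 80% interval: the 0.1 and 0.9 quantiles of Beta(13, 30).
Posterior mean ≈ 0.302, SD ≈ 0.069; a Normal approximation gives roughly [0.214, 0.391].
Exact: F⁻¹(0.1) = 0.215; F⁻¹(0.9) = 0.394.

[0.215, 0.394]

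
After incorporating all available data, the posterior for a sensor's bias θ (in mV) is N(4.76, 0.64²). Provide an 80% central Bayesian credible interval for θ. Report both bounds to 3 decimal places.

The posterior is symmetric, so the 80% equal-tailed interval is θ = 4.76 ± z·0.64 with z = 1.282.
Half-width: 1.282 × 0.64 = 0.820.
4.76 − 0.820 = 3.940; 4.76 + 0.820 = 5.580.

[3.940, 5.580]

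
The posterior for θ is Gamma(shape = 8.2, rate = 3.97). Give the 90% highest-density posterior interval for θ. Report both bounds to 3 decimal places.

The posterior is unimodal and skewed, so the HPD interval has equal density at both endpoints and is the shortest 90% interval.
Solving f(0.908) = f(3.182) with F(3.182) − F(0.908) = 0.90 gives [0.908, 3.182].
For comparison, the equal-tailed interval is [1.038, 3.377]; the HPD is narrower and shifted toward the mode.

[0.908, 3.182]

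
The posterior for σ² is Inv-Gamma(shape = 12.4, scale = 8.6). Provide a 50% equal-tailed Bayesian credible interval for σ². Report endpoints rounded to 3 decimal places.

[0.591, 0.871]

Inverse-Gamma(12.4, 8.6) quantiles: F⁻¹(0.25) and F⁻¹(0.75).
Equivalently, 1/σ² ~ Gamma(12.4, rate = 8.6); invert its 0.75 and 0.25 quantiles.
Posterior mean ≈ 0.754, SD ≈ 0.234; a Normal approximation gives roughly [0.597, 0.912].
Exact: lower = 0.591; upper = 0.871.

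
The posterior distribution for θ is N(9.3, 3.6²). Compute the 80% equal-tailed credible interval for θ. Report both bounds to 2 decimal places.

[4.69, 13.91]

The posterior is symmetric, so the 80% equal-tailed interval is θ = 9.3 ± z·3.6 with z = 1.282.
Half-width: 1.282 × 3.6 = 4.61.
9.3 − 4.61 = 4.69; 9.3 + 4.61 = 13.91.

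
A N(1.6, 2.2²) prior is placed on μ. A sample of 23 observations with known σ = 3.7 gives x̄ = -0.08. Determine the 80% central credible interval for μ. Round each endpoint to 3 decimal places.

Posterior precision = 1/2.2² + 23/3.7² = 0.2066 + 1.6801 = 1.8867, so posterior SD = 0.7280.
Posterior mean = (1.6/2.2² + 23·-0.08/3.7²) / 1.8867 = 0.1040.
Interval: 0.1040 ± 1.282 × 0.7280 → [-0.829, 1.037].

[-0.829, 1.037]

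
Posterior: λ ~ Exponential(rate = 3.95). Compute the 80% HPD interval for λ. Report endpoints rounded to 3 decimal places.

The exponential density is strictly decreasing on [0, ∞), so the HPD interval is anchored at 0: [0, q] with P(λ ≤ q) = 0.80.
q = −ln(1 − 0.80) / 3.95 = 1.6094 / 3.95 = 0.407.

[0.000, 0.407]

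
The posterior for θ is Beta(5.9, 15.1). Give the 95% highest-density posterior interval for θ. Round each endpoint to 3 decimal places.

[0.104, 0.470]

The posterior is unimodal and skewed, so the HPD interval has equal density at both endpoints and is the shortest 95% interval.
Solving f(0.104) = f(0.470) with F(0.470) − F(0.104) = 0.95 gives [0.104, 0.470].
For comparison, the equal-tailed interval is [0.116, 0.486]; the HPD is narrower and shifted toward the mode.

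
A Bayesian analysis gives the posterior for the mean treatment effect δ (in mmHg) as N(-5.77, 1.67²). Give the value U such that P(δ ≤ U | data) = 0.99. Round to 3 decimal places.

-1.885

Need U with P(δ ≤ U) = 0.99: U = -5.77 + z_{0.01}·1.67.
z = 2.326; U = -5.77 + 2.326 × 1.67 = -1.885.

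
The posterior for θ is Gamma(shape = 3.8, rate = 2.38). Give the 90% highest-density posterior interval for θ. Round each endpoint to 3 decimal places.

[0.349, 2.797]

The posterior is unimodal and skewed, so the HPD interval has equal density at both endpoints and is the shortest 90% interval.
Solving f(0.349) = f(2.797) with F(2.797) − F(0.349) = 0.90 gives [0.349, 2.797].
For comparison, the equal-tailed interval is [0.526, 3.138]; the HPD is narrower and shifted toward the mode.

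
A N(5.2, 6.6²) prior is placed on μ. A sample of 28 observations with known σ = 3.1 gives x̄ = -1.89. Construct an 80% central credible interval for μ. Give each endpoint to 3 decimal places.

Posterior precision = 1/6.6² + 28/3.1² = 0.0230 + 2.9136 = 2.9366, so posterior SD = 0.5836.
Posterior mean = (5.2/6.6² + 28·-1.89/3.1²) / 2.9366 = -1.8346.
Interval: -1.8346 ± 1.282 × 0.5836 → [-2.582, -1.087].

[-2.582, -1.087]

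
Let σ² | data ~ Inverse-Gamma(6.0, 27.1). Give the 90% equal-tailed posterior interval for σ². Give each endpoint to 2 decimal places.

[2.58, 10.37]

Inverse-Gamma(6.0, 27.1) quantiles: F⁻¹(0.05) and F⁻¹(0.95).
Equivalently, 1/σ² ~ Gamma(6.0, rate = 27.1); invert its 0.95 and 0.05 quantiles.
Posterior mean ≈ 5.42, SD ≈ 2.71; a Normal approximation gives roughly [0.96, 9.88].
Exact: lower = 2.58; upper = 10.37.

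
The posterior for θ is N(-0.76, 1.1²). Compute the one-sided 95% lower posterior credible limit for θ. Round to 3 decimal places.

-2.569

Need L with P(θ ≥ L) = 0.95: L = -0.76 − z_{0.05}·1.1.
z = 1.645; L = -0.76 − 1.645 × 1.1 = -2.569.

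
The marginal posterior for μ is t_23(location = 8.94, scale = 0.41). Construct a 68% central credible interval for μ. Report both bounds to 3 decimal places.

[8.523, 9.357]

The t_23 distribution is symmetric; the 68% interval is 8.94 ± t·0.41 with t_{0.84,23} = 1.016.
Half-width: 1.016 × 0.41 = 0.417.
8.94 − 0.417 = 8.523; 8.94 + 0.417 = 9.357.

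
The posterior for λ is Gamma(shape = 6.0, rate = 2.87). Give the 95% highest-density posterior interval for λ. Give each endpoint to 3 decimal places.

The posterior is unimodal and skewed, so the HPD interval has equal density at both endpoints and is the shortest 95% interval.
Solving f(0.613) = f(3.786) with F(3.786) − F(0.613) = 0.95 gives [0.613, 3.786].
For comparison, the equal-tailed interval is [0.767, 4.066]; the HPD is narrower and shifted toward the mode.

[0.613, 3.786]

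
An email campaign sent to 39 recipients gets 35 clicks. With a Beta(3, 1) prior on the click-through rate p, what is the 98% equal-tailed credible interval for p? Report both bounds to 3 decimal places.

[0.748, 0.969]

Posterior: Beta(3+35, 1+4) = Beta(38, 5).
Equal-tailed 98% interval: the 0.01 and 0.99 quantiles of Beta(38, 5).
Posterior mean ≈ 0.884, SD ≈ 0.048; a Normal approximation gives roughly [0.771, 0.996].
Exact: F⁻¹(0.01) = 0.748; F⁻¹(0.99) = 0.969.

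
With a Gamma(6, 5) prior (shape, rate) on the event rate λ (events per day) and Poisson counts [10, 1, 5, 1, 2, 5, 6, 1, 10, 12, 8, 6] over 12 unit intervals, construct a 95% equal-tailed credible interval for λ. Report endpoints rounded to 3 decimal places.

[3.366, 5.334]

Posterior: Gamma(6+67, 5+12) = Gamma(73, 17) (shape, rate).
Equal-tailed 95% interval: Gamma(73, 17) quantiles at 0.025 and 0.975.
Posterior mean ≈ 4.294, SD ≈ 0.503; a Normal approximation gives roughly [3.309, 5.279].
Exact: lower = 3.366; upper = 5.334.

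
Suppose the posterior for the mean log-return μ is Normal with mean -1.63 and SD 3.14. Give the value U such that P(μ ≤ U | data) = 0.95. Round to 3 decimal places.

3.535

Need U with P(μ ≤ U) = 0.95: U = -1.63 + z_{0.05}·3.14.
z = 1.645; U = -1.63 + 1.645 × 3.14 = 3.535.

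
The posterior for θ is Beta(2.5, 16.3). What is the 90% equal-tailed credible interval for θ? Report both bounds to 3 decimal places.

[0.033, 0.278]

Posterior: Beta(2.5, 16.3).
Equal-tailed 90% interval: the 0.05 and 0.95 quantiles of Beta(2.5, 16.3).
Posterior mean ≈ 0.133, SD ≈ 0.076; a Normal approximation gives roughly [0.007, 0.258].
Exact: F⁻¹(0.05) = 0.033; F⁻¹(0.95) = 0.278.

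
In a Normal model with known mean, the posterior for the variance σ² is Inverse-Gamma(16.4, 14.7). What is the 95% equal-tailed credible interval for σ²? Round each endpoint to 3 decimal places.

Inverse-Gamma(16.4, 14.7) quantiles: F⁻¹(0.025) and F⁻¹(0.975).
Equivalently, 1/σ² ~ Gamma(16.4, rate = 14.7); invert its 0.975 and 0.025 quantiles.
Posterior mean ≈ 0.955, SD ≈ 0.252; a Normal approximation gives roughly [0.462, 1.448].
Exact: lower = 0.582; upper = 1.556.

[0.582, 1.556]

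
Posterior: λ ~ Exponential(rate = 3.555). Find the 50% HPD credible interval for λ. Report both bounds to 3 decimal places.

The exponential density is strictly decreasing on [0, ∞), so the HPD interval is anchored at 0: [0, q] with P(λ ≤ q) = 0.50.
q = −ln(1 − 0.50) / 3.555 = 0.6931 / 3.555 = 0.195.

[0.000, 0.195]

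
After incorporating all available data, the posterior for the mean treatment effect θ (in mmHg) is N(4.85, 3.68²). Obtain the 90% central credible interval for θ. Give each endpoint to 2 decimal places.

[-1.20, 10.90]

The posterior is symmetric, so the 90% equal-tailed interval is θ = 4.85 ± z·3.68 with z = 1.645.
Half-width: 1.645 × 3.68 = 6.05.
4.85 − 6.05 = -1.20; 4.85 + 6.05 = 10.90.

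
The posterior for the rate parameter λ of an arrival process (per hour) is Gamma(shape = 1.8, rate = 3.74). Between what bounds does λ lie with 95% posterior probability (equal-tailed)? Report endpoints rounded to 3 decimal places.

Posterior: Gamma(shape 1.8, rate 3.74).
Equal-tailed 95% interval: Gamma(1.8, 3.74) quantiles at 0.025 and 0.975.
Posterior mean ≈ 0.481, SD ≈ 0.359; a Normal approximation gives roughly [-0.222, 1.184].
Exact: lower = 0.049; upper = 1.396.

[0.049, 1.396]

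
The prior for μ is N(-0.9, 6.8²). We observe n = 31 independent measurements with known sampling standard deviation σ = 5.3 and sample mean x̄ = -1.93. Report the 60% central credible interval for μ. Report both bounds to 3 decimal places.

[-2.704, -1.117]

Posterior precision = 1/6.8² + 31/5.3² = 0.0216 + 1.1036 = 1.1252, so posterior SD = 0.9427.
Posterior mean = (-0.9/6.8² + 31·-1.93/5.3²) / 1.1252 = -1.9102.
Interval: -1.9102 ± 0.842 × 0.9427 → [-2.704, -1.117].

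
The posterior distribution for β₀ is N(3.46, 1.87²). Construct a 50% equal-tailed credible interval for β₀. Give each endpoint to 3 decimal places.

The posterior is symmetric, so the 50% equal-tailed interval is β₀ = 3.46 ± z·1.87 with z = 0.674.
Half-width: 0.674 × 1.87 = 1.261.
3.46 − 1.261 = 2.199; 3.46 + 1.261 = 4.721.

[2.199, 4.721]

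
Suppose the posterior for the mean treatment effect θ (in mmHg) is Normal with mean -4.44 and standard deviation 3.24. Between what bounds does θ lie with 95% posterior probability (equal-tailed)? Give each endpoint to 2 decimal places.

[-10.79, 1.91]

The posterior is symmetric, so the 95% equal-tailed interval is θ = -4.44 ± z·3.24 with z = 1.960.
Half-width: 1.960 × 3.24 = 6.35.
-4.44 − 6.35 = -10.79; -4.44 + 6.35 = 1.91.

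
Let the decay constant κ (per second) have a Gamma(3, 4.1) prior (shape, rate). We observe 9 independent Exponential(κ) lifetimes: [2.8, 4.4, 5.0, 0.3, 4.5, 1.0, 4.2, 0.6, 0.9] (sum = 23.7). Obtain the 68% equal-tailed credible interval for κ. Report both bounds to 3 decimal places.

Posterior: Gamma(3+9, 4.1+23.7) = Gamma(12, 27.8) (shape, rate).
Equal-tailed 68% interval: Gamma(12, 27.8) quantiles at 0.16 and 0.84.
Posterior mean ≈ 0.432, SD ≈ 0.125; a Normal approximation gives roughly [0.308, 0.556].
Exact: lower = 0.309; upper = 0.554.

[0.309, 0.554]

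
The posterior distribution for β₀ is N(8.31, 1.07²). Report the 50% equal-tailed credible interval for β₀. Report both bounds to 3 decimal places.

The posterior is symmetric, so the 50% equal-tailed interval is β₀ = 8.31 ± z·1.07 with z = 0.674.
Half-width: 0.674 × 1.07 = 0.722.
8.31 − 0.722 = 7.588; 8.31 + 0.722 = 9.032.

[7.588, 9.032]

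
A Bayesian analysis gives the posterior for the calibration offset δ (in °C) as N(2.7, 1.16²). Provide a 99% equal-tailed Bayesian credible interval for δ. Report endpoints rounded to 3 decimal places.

[-0.288, 5.688]

The posterior is symmetric, so the 99% equal-tailed interval is δ = 2.7 ± z·1.16 with z = 2.576.
Half-width: 2.576 × 1.16 = 2.988.
2.7 − 2.988 = -0.288; 2.7 + 2.988 = 5.688.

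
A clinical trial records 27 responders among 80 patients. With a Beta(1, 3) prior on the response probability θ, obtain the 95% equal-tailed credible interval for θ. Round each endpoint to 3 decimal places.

[0.237, 0.437]

Posterior: Beta(1+27, 3+53) = Beta(28, 56).
Equal-tailed 95% interval: the 0.025 and 0.975 quantiles of Beta(28, 56).
Posterior mean ≈ 0.333, SD ≈ 0.051; a Normal approximation gives roughly [0.233, 0.434].
Exact: F⁻¹(0.025) = 0.237; F⁻¹(0.975) = 0.437.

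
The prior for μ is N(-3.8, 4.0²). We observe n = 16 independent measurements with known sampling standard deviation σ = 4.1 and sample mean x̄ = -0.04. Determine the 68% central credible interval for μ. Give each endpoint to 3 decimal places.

[-1.259, 0.716]

Posterior precision = 1/4.0² + 16/4.1² = 0.0625 + 0.9518 = 1.0143, so posterior SD = 0.9929.
Posterior mean = (-3.8/4.0² + 16·-0.04/4.1²) / 1.0143 = -0.2717.
Interval: -0.2717 ± 0.994 × 0.9929 → [-1.259, 0.716].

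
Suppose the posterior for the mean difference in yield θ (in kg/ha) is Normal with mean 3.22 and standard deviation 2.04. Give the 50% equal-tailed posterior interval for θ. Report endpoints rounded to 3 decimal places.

The posterior is symmetric, so the 50% equal-tailed interval is θ = 3.22 ± z·2.04 with z = 0.674.
Half-width: 0.674 × 2.04 = 1.376.
3.22 − 1.376 = 1.844; 3.22 + 1.376 = 4.596.

[1.844, 4.596]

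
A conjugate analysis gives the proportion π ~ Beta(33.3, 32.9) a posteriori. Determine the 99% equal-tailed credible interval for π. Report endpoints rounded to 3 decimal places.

[0.348, 0.658]

Posterior: Beta(33.3, 32.9).
Equal-tailed 99% interval: the 0.005 and 0.995 quantiles of Beta(33.3, 32.9).
Posterior mean ≈ 0.503, SD ≈ 0.061; a Normal approximation gives roughly [0.346, 0.660].
Exact: F⁻¹(0.005) = 0.348; F⁻¹(0.995) = 0.658.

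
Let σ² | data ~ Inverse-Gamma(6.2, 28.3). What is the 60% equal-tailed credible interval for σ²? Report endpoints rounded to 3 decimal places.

Inverse-Gamma(6.2, 28.3) quantiles: F⁻¹(0.2) and F⁻¹(0.8).
Equivalently, 1/σ² ~ Gamma(6.2, rate = 28.3); invert its 0.8 and 0.2 quantiles.
Posterior mean ≈ 5.442, SD ≈ 2.656; a Normal approximation gives roughly [3.207, 7.677].
Exact: lower = 3.476; upper = 6.956.

[3.476, 6.956]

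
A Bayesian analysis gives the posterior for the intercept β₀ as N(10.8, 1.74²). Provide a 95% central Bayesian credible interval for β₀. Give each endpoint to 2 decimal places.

The posterior is symmetric, so the 95% equal-tailed interval is β₀ = 10.8 ± z·1.74 with z = 1.960.
Half-width: 1.960 × 1.74 = 3.41.
10.8 − 3.41 = 7.39; 10.8 + 3.41 = 14.21.

[7.39, 14.21]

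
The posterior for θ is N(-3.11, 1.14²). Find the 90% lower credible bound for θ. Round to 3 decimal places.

-4.571

Need L with P(θ ≥ L) = 0.90: L = -3.11 − z_{0.1}·1.14.
z = 1.282; L = -3.11 − 1.282 × 1.14 = -4.571.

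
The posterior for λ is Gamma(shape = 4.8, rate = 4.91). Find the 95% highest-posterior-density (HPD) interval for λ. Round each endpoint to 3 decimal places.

[0.225, 1.861]

The posterior is unimodal and skewed, so the HPD interval has equal density at both endpoints and is the shortest 95% interval.
Solving f(0.225) = f(1.861) with F(1.861) − F(0.225) = 0.95 gives [0.225, 1.861].
For comparison, the equal-tailed interval is [0.308, 2.027]; the HPD is narrower and shifted toward the mode.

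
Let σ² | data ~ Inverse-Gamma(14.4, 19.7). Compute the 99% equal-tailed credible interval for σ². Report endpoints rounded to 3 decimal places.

Inverse-Gamma(14.4, 19.7) quantiles: F⁻¹(0.005) and F⁻¹(0.995).
Equivalently, 1/σ² ~ Gamma(14.4, rate = 19.7); invert its 0.995 and 0.005 quantiles.
Posterior mean ≈ 1.470, SD ≈ 0.417; a Normal approximation gives roughly [0.395, 2.546].
Exact: lower = 0.757; upper = 3.033.

[0.757, 3.033]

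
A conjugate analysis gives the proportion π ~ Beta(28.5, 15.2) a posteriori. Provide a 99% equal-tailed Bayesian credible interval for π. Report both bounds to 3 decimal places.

[0.460, 0.819]

Posterior: Beta(28.5, 15.2).
Equal-tailed 99% interval: the 0.005 and 0.995 quantiles of Beta(28.5, 15.2).
Posterior mean ≈ 0.652, SD ≈ 0.071; a Normal approximation gives roughly [0.469, 0.836].
Exact: F⁻¹(0.005) = 0.460; F⁻¹(0.995) = 0.819.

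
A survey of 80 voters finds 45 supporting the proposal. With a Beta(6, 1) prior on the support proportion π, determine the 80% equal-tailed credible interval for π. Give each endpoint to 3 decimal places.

[0.518, 0.653]

Posterior: Beta(6+45, 1+35) = Beta(51, 36).
Equal-tailed 80% interval: the 0.1 and 0.9 quantiles of Beta(51, 36).
Posterior mean ≈ 0.586, SD ≈ 0.053; a Normal approximation gives roughly [0.519, 0.653].
Exact: F⁻¹(0.1) = 0.518; F⁻¹(0.9) = 0.653.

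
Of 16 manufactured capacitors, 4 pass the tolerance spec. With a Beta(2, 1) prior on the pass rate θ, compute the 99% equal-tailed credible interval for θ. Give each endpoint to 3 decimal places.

[0.095, 0.605]

Posterior: Beta(2+4, 1+12) = Beta(6, 13).
Equal-tailed 99% interval: the 0.005 and 0.995 quantiles of Beta(6, 13).
Posterior mean ≈ 0.316, SD ≈ 0.104; a Normal approximation gives roughly [0.048, 0.584].
Exact: F⁻¹(0.005) = 0.095; F⁻¹(0.995) = 0.605.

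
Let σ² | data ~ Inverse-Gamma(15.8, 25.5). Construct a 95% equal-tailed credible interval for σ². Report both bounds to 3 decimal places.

[1.041, 2.835]

Inverse-Gamma(15.8, 25.5) quantiles: F⁻¹(0.025) and F⁻¹(0.975).
Equivalently, 1/σ² ~ Gamma(15.8, rate = 25.5); invert its 0.975 and 0.025 quantiles.
Posterior mean ≈ 1.723, SD ≈ 0.464; a Normal approximation gives roughly [0.814, 2.632].
Exact: lower = 1.041; upper = 2.835.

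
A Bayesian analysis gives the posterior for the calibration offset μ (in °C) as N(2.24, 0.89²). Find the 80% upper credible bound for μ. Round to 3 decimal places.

2.989

Need U with P(μ ≤ U) = 0.80: U = 2.24 + z_{0.2}·0.89.
z = 0.842; U = 2.24 + 0.842 × 0.89 = 2.989.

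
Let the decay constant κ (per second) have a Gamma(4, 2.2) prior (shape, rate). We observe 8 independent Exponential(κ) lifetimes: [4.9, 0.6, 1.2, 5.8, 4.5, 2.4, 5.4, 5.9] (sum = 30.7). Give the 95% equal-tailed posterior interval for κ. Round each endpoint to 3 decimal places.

[0.188, 0.598]

Posterior: Gamma(4+8, 2.2+30.7) = Gamma(12, 32.9) (shape, rate).
Equal-tailed 95% interval: Gamma(12, 32.9) quantiles at 0.025 and 0.975.
Posterior mean ≈ 0.365, SD ≈ 0.105; a Normal approximation gives roughly [0.158, 0.571].
Exact: lower = 0.188; upper = 0.598.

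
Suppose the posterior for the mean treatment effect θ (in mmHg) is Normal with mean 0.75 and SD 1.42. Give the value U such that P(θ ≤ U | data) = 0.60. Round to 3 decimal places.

1.110

Need U with P(θ ≤ U) = 0.60: U = 0.75 + z_{0.4}·1.42.
z = 0.253; U = 0.75 + 0.253 × 1.42 = 1.110.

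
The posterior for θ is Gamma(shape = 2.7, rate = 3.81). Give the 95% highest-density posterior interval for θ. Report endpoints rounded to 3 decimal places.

The posterior is unimodal and skewed, so the HPD interval has equal density at both endpoints and is the shortest 95% interval.
Solving f(0.054) = f(1.554) with F(1.554) − F(0.054) = 0.95 gives [0.054, 1.554].
For comparison, the equal-tailed interval is [0.130, 1.770]; the HPD is narrower and shifted toward the mode.

[0.054, 1.554]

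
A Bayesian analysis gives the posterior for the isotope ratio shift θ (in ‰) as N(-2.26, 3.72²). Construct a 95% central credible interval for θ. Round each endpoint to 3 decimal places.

The posterior is symmetric, so the 95% equal-tailed interval is θ = -2.26 ± z·3.72 with z = 1.960.
Half-width: 1.960 × 3.72 = 7.291.
-2.26 − 7.291 = -9.551; -2.26 + 7.291 = 5.031.

[-9.551, 5.031]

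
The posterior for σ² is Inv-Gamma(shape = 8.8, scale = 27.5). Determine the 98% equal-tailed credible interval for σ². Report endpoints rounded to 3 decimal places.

Inverse-Gamma(8.8, 27.5) quantiles: F⁻¹(0.01) and F⁻¹(0.99).
Equivalently, 1/σ² ~ Gamma(8.8, rate = 27.5); invert its 0.99 and 0.01 quantiles.
Posterior mean ≈ 3.526, SD ≈ 1.352; a Normal approximation gives roughly [0.380, 6.671].
Exact: lower = 1.606; upper = 8.123.

[1.606, 8.123]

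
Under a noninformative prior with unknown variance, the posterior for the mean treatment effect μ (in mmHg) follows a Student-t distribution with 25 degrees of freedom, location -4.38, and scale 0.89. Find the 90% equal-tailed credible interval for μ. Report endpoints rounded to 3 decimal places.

[-5.900, -2.860]

The t_25 distribution is symmetric; the 90% interval is -4.38 ± t·0.89 with t_{0.95,25} = 1.708.
Half-width: 1.708 × 0.89 = 1.520.
-4.38 − 1.520 = -5.900; -4.38 + 1.520 = -2.860.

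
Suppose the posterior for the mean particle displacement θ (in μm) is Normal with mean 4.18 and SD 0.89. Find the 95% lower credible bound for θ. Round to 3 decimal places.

Need L with P(θ ≥ L) = 0.95: L = 4.18 − z_{0.05}·0.89.
z = 1.645; L = 4.18 − 1.645 × 0.89 = 2.716.

2.716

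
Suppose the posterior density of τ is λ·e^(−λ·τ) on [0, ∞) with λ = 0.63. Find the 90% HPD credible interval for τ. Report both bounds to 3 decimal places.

The exponential density is strictly decreasing on [0, ∞), so the HPD interval is anchored at 0: [0, q] with P(τ ≤ q) = 0.90.
q = −ln(1 − 0.90) / 0.63 = 2.3026 / 0.63 = 3.655.

[0.000, 3.655]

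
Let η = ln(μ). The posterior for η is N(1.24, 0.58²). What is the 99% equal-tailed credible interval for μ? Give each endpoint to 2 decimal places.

On the log scale the 99% interval is 1.24 ± 2.576 × 0.58 = [-0.2540, 2.7340].
Exponentiate: [e^-0.2540, e^2.7340] = [0.78, 15.39].

[0.78, 15.39]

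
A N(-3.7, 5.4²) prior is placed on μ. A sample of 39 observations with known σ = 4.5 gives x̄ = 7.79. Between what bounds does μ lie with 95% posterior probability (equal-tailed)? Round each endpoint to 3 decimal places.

Posterior precision = 1/5.4² + 39/4.5² = 0.0343 + 1.9259 = 1.9602, so posterior SD = 0.7142.
Posterior mean = (-3.7/5.4² + 39·7.79/4.5²) / 1.9602 = 7.5890.
Interval: 7.5890 ± 1.960 × 0.7142 → [6.189, 8.989].

[6.189, 8.989]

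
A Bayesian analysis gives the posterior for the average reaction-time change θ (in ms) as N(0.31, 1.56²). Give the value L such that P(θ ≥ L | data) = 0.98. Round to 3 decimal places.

Need L with P(θ ≥ L) = 0.98: L = 0.31 − z_{0.02}·1.56.
z = 2.054; L = 0.31 − 2.054 × 1.56 = -2.894.

-2.894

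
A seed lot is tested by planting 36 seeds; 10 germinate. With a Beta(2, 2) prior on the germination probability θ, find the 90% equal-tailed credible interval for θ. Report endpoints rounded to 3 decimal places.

Posterior: Beta(2+10, 2+26) = Beta(12, 28).
Equal-tailed 90% interval: the 0.05 and 0.95 quantiles of Beta(12, 28).
Posterior mean ≈ 0.300, SD ≈ 0.072; a Normal approximation gives roughly [0.182, 0.418].
Exact: F⁻¹(0.05) = 0.188; F⁻¹(0.95) = 0.423.

[0.188, 0.423]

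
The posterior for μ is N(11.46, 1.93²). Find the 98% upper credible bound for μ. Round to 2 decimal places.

Need U with P(μ ≤ U) = 0.98: U = 11.46 + z_{0.02}·1.93.
z = 2.054; U = 11.46 + 2.054 × 1.93 = 15.42.

15.42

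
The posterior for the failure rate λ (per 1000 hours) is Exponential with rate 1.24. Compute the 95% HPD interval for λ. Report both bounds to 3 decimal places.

The exponential density is strictly decreasing on [0, ∞), so the HPD interval is anchored at 0: [0, q] with P(λ ≤ q) = 0.95.
q = −ln(1 − 0.95) / 1.24 = 2.9957 / 1.24 = 2.416.

[0.000, 2.416]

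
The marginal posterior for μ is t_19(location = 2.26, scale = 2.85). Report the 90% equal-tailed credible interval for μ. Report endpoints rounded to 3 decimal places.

[-2.668, 7.188]

The t_19 distribution is symmetric; the 90% interval is 2.26 ± t·2.85 with t_{0.95,19} = 1.729.
Half-width: 1.729 × 2.85 = 4.928.
2.26 − 4.928 = -2.668; 2.26 + 4.928 = 7.188.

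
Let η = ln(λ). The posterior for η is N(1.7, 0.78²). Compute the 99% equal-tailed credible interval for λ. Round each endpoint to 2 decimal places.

On the log scale the 99% interval is 1.7 ± 2.576 × 0.78 = [-0.3091, 3.7091].
Exponentiate: [e^-0.3091, e^3.7091] = [0.73, 40.82].

[0.73, 40.82]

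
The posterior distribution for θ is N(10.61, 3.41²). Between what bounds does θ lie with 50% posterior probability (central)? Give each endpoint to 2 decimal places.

The posterior is symmetric, so the 50% equal-tailed interval is θ = 10.61 ± z·3.41 with z = 0.674.
Half-width: 0.674 × 3.41 = 2.30.
10.61 − 2.30 = 8.31; 10.61 + 2.30 = 12.91.

[8.31, 12.91]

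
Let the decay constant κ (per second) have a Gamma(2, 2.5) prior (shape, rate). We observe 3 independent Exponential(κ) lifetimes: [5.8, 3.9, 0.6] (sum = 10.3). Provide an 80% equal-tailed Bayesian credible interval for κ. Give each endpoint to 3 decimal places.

Posterior: Gamma(2+3, 2.5+10.3) = Gamma(5, 12.8) (shape, rate).
Equal-tailed 80% interval: Gamma(5, 12.8) quantiles at 0.1 and 0.9.
Posterior mean ≈ 0.391, SD ≈ 0.175; a Normal approximation gives roughly [0.167, 0.615].
Exact: lower = 0.190; upper = 0.624.

[0.190, 0.624]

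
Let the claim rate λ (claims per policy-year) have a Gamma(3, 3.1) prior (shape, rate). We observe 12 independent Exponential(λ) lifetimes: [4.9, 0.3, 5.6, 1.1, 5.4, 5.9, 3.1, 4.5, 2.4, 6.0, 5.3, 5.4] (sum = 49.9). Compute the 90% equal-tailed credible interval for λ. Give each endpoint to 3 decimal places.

Posterior: Gamma(3+12, 3.1+49.9) = Gamma(15, 53.0) (shape, rate).
Equal-tailed 90% interval: Gamma(15, 53.0) quantiles at 0.05 and 0.95.
Posterior mean ≈ 0.283, SD ≈ 0.073; a Normal approximation gives roughly [0.163, 0.403].
Exact: lower = 0.174; upper = 0.413.

[0.174, 0.413]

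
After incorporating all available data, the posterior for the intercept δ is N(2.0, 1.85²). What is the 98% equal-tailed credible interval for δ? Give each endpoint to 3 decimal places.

[-2.304, 6.304]

The posterior is symmetric, so the 98% equal-tailed interval is δ = 2.0 ± z·1.85 with z = 2.326.
Half-width: 2.326 × 1.85 = 4.304.
2.0 − 4.304 = -2.304; 2.0 + 4.304 = 6.304.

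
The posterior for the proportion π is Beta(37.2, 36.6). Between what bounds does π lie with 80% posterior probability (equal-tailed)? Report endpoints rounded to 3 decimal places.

Posterior: Beta(37.2, 36.6).
Equal-tailed 80% interval: the 0.1 and 0.9 quantiles of Beta(37.2, 36.6).
Posterior mean ≈ 0.504, SD ≈ 0.058; a Normal approximation gives roughly [0.430, 0.578].
Exact: F⁻¹(0.1) = 0.430; F⁻¹(0.9) = 0.578.

[0.430, 0.578]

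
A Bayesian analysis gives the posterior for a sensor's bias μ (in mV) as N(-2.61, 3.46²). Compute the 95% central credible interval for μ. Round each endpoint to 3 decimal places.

The posterior is symmetric, so the 95% equal-tailed interval is μ = -2.61 ± z·3.46 with z = 1.960.
Half-width: 1.960 × 3.46 = 6.781.
-2.61 − 6.781 = -9.391; -2.61 + 6.781 = 4.171.

[-9.391, 4.171]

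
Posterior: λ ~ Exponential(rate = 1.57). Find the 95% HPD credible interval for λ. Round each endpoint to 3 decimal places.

[0.000, 1.908]

The exponential density is strictly decreasing on [0, ∞), so the HPD interval is anchored at 0: [0, q] with P(λ ≤ q) = 0.95.
q = −ln(1 − 0.95) / 1.57 = 2.9957 / 1.57 = 1.908.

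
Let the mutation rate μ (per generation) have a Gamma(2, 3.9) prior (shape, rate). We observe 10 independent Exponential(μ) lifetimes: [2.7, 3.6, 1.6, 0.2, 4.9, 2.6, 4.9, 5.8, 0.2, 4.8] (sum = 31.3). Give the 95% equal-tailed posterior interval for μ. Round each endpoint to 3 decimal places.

Posterior: Gamma(2+10, 3.9+31.3) = Gamma(12, 35.2) (shape, rate).
Equal-tailed 95% interval: Gamma(12, 35.2) quantiles at 0.025 and 0.975.
Posterior mean ≈ 0.341, SD ≈ 0.098; a Normal approximation gives roughly [0.148, 0.534].
Exact: lower = 0.176; upper = 0.559.

[0.176, 0.559]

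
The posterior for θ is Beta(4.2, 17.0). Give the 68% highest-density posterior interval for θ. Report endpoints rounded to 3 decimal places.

The posterior is unimodal and skewed, so the HPD interval has equal density at both endpoints and is the shortest 68% interval.
Solving f(0.095) = f(0.259) with F(0.259) − F(0.095) = 0.68 gives [0.095, 0.259].
For comparison, the equal-tailed interval is [0.114, 0.283]; the HPD is narrower and shifted toward the mode.

[0.095, 0.259]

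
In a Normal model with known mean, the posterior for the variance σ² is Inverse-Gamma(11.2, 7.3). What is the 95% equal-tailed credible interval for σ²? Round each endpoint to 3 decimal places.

[0.391, 1.296]

Inverse-Gamma(11.2, 7.3) quantiles: F⁻¹(0.025) and F⁻¹(0.975).
Equivalently, 1/σ² ~ Gamma(11.2, rate = 7.3); invert its 0.975 and 0.025 quantiles.
Posterior mean ≈ 0.716, SD ≈ 0.236; a Normal approximation gives roughly [0.253, 1.178].
Exact: lower = 0.391; upper = 1.296.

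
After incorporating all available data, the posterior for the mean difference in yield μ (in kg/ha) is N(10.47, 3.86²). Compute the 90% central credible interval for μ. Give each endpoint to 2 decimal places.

[4.12, 16.82]

The posterior is symmetric, so the 90% equal-tailed interval is μ = 10.47 ± z·3.86 with z = 1.645.
Half-width: 1.645 × 3.86 = 6.35.
10.47 − 6.35 = 4.12; 10.47 + 6.35 = 16.82.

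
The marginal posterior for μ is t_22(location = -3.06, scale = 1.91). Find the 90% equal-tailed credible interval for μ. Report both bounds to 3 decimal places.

The t_22 distribution is symmetric; the 90% interval is -3.06 ± t·1.91 with t_{0.95,22} = 1.717.
Half-width: 1.717 × 1.91 = 3.280.
-3.06 − 3.280 = -6.340; -3.06 + 3.280 = 0.220.

[-6.340, 0.220]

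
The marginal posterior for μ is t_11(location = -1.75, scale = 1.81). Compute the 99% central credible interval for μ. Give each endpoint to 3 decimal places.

[-7.372, 3.872]

The t_11 distribution is symmetric; the 99% interval is -1.75 ± t·1.81 with t_{0.995,11} = 3.106.
Half-width: 3.106 × 1.81 = 5.622.
-1.75 − 5.622 = -7.372; -1.75 + 5.622 = 3.872.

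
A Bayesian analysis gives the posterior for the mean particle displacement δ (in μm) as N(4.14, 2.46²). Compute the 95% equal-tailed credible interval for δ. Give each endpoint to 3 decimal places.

The posterior is symmetric, so the 95% equal-tailed interval is δ = 4.14 ± z·2.46 with z = 1.960.
Half-width: 1.960 × 2.46 = 4.822.
4.14 − 4.822 = -0.682; 4.14 + 4.822 = 8.962.

[-0.682, 8.962]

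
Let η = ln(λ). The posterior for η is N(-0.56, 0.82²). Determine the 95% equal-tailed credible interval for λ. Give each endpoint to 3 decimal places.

On the log scale the 95% interval is -0.56 ± 1.960 × 0.82 = [-2.1672, 1.0472].
Exponentiate: [e^-2.1672, e^1.0472] = [0.115, 2.850].

[0.115, 2.850]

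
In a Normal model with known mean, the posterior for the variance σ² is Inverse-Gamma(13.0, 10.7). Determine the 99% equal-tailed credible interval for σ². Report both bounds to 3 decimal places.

[0.443, 1.918]

Inverse-Gamma(13.0, 10.7) quantiles: F⁻¹(0.005) and F⁻¹(0.995).
Equivalently, 1/σ² ~ Gamma(13.0, rate = 10.7); invert its 0.995 and 0.005 quantiles.
Posterior mean ≈ 0.892, SD ≈ 0.269; a Normal approximation gives roughly [0.199, 1.584].
Exact: lower = 0.443; upper = 1.918.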